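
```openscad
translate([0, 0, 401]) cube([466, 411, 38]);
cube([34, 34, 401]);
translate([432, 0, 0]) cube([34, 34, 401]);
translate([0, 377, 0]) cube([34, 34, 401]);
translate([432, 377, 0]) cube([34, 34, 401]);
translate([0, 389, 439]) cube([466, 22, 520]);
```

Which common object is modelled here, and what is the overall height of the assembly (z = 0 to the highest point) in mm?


A chair. The overall height is 959 mm.

A slab on four corner posts with a tall panel at the back — a chair. The seat slab sits at z = 401 with thickness 38, and the 520 mm backrest starts at the seat top, so the overall height is 401 + 38 + 520 = 959 mm.


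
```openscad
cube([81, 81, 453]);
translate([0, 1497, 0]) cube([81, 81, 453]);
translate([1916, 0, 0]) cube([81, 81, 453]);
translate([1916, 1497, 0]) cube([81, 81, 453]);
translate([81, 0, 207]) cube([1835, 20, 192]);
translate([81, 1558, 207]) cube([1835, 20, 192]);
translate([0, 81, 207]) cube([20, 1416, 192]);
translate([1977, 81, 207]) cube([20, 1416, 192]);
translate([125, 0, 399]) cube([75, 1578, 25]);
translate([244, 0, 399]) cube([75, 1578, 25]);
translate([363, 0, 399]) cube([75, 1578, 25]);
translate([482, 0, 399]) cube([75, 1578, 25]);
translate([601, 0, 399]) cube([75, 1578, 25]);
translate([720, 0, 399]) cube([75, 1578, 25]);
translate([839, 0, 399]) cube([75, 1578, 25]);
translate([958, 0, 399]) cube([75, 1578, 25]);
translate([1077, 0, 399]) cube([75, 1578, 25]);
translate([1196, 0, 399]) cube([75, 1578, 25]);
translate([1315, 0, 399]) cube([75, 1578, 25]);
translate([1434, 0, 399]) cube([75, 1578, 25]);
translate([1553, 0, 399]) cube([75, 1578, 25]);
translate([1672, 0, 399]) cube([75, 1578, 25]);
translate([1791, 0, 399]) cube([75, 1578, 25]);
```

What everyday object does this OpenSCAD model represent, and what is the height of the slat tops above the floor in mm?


A bed frame. The slat-top height is 424 mm.

Four posts, four rails, and a row of slats — a bed frame. Slats sit on the rails at z = 207 + 192 = 399; with slat thickness 25, the top is 424 mm.


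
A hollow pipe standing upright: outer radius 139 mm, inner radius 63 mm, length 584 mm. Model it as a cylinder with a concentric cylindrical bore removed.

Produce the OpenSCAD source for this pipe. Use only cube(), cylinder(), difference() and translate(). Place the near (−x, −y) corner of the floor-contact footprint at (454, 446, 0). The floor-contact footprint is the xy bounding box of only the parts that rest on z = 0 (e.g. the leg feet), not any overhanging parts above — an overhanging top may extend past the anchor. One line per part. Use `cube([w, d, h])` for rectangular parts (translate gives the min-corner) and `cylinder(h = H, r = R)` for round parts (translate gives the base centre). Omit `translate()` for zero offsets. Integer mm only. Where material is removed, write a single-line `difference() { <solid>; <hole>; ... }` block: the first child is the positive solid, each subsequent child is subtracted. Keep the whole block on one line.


difference() { translate([593, 585, 0]) cylinder(h = 584, r = 139); translate([593, 585, 0]) cylinder(h = 584, r = 63); }


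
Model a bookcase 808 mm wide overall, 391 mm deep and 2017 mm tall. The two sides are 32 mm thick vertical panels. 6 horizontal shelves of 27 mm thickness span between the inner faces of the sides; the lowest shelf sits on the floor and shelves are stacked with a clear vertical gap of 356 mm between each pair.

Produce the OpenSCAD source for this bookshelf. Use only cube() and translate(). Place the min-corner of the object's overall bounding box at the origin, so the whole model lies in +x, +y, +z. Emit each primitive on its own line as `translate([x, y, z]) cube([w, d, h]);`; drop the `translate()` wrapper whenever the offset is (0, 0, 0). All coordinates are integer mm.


cube([32, 391, 2017]);
translate([776, 0, 0]) cube([32, 391, 2017]);
translate([32, 0, 0]) cube([744, 391, 27]);
translate([32, 0, 383]) cube([744, 391, 27]);
translate([32, 0, 766]) cube([744, 391, 27]);
translate([32, 0, 1149]) cube([744, 391, 27]);
translate([32, 0, 1532]) cube([744, 391, 27]);
translate([32, 0, 1915]) cube([744, 391, 27]);


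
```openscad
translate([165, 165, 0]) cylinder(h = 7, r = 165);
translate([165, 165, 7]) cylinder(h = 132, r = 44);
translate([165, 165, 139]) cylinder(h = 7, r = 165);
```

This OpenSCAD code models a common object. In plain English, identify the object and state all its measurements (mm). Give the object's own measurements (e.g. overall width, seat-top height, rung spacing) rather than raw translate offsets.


A spool: two coaxial disc flanges of radius 165 mm and thickness 7 mm, joined by a core cylinder of radius 44 mm and height 132 mm. The lower flange rests on z = 0 and the three cylinders share a vertical axis.


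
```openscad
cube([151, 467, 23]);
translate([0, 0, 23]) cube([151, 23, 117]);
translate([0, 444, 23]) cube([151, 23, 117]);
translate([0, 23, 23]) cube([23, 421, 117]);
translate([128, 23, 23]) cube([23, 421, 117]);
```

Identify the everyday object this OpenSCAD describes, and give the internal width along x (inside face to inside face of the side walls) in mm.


An open box. The internal width is 105 mm.

A 151×467 base slab with four walls standing on it — an open box. The base is 151 mm wide and the walls are 23 mm thick, so the internal width is 151 − 2 × 23 = 105 mm.


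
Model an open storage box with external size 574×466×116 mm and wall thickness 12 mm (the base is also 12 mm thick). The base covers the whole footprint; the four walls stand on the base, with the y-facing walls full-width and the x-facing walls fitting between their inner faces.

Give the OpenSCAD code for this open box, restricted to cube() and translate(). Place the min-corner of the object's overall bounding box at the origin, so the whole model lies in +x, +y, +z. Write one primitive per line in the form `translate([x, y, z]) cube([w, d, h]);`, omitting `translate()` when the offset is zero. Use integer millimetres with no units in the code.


cube([574, 466, 12]);
translate([0, 0, 12]) cube([574, 12, 104]);
translate([0, 454, 12]) cube([574, 12, 104]);
translate([0, 12, 12]) cube([12, 442, 104]);
translate([562, 12, 12]) cube([12, 442, 104]);


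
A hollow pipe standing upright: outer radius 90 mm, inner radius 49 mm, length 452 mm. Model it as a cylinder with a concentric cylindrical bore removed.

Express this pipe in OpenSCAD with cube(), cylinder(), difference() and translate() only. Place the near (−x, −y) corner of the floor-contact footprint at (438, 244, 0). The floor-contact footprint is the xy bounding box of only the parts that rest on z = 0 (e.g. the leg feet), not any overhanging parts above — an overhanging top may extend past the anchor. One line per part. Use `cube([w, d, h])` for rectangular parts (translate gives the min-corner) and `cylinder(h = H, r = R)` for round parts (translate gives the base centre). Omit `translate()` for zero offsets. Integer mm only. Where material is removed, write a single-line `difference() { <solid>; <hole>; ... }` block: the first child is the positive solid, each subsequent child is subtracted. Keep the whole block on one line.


difference() { translate([528, 334, 0]) cylinder(h = 452, r = 90); translate([528, 334, 0]) cylinder(h = 452, r = 49); }


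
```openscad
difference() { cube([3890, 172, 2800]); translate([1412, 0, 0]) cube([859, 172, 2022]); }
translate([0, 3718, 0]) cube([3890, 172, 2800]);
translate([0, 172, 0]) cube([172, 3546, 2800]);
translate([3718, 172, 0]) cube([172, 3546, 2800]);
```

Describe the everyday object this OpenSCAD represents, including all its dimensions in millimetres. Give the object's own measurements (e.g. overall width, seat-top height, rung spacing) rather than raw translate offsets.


A single room: four walls, each 2800 mm tall and 172 mm thick, enclosing an outside footprint 3890×3890 mm (x × y), no floor or roof. The front and back walls (−y and +y sides) run the full x-width; the side walls fit between their inner faces. A door opening 859 mm wide and 2022 mm tall is cut through the front wall from the floor up, its −x edge 1412 mm from the wall's −x end.


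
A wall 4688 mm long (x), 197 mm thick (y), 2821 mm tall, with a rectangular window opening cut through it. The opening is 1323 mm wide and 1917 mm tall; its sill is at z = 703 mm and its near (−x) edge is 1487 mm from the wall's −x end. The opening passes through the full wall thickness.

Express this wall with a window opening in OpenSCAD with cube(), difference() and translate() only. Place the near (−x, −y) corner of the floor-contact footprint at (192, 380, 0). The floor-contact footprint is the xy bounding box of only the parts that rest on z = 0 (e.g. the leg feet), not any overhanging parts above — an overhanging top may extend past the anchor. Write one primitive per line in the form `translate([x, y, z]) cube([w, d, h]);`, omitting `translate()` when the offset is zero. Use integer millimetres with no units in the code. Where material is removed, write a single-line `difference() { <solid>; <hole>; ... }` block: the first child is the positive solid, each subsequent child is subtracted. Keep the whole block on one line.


difference() { translate([192, 380, 0]) cube([4688, 197, 2821]); translate([1679, 380, 703]) cube([1323, 197, 1917]); }


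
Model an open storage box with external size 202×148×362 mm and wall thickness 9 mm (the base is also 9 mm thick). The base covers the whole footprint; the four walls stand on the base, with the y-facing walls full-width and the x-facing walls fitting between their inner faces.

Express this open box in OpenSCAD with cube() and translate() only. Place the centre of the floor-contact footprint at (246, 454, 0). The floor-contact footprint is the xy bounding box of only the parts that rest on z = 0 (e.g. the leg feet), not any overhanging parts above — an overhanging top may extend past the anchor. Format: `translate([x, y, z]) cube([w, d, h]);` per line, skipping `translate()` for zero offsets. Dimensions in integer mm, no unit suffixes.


translate([145, 380, 0]) cube([202, 148, 9]);
translate([145, 380, 9]) cube([202, 9, 353]);
translate([145, 519, 9]) cube([202, 9, 353]);
translate([145, 389, 9]) cube([9, 130, 353]);
translate([338, 389, 9]) cube([9, 130, 353]);


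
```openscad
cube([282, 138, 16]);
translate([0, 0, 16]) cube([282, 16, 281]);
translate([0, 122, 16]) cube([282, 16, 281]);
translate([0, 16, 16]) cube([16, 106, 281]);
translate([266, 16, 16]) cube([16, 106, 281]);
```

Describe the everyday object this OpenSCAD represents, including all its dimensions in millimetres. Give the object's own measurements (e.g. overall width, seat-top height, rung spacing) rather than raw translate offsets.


An open-topped rectangular box: outside dimensions 282×138×297 mm, with a uniform wall and base thickness of 16 mm. The base is a full 282×138 slab on the floor; four walls sit on top of the base. The front and back walls (the −y and +y sides) span the full width; the two side walls fit between them.


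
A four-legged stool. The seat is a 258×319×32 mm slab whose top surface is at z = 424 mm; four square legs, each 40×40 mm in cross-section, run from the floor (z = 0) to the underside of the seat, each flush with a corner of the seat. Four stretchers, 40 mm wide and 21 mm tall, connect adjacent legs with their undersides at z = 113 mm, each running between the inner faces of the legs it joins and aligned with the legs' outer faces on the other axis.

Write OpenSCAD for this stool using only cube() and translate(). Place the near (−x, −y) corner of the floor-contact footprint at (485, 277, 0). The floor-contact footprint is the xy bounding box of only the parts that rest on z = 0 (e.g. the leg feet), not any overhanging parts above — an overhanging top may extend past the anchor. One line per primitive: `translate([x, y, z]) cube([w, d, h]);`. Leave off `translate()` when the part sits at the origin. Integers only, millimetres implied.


translate([485, 277, 392]) cube([258, 319, 32]);
translate([485, 277, 0]) cube([40, 40, 392]);
translate([703, 277, 0]) cube([40, 40, 392]);
translate([485, 556, 0]) cube([40, 40, 392]);
translate([703, 556, 0]) cube([40, 40, 392]);
translate([525, 277, 113]) cube([178, 40, 21]);
translate([525, 556, 113]) cube([178, 40, 21]);
translate([485, 317, 113]) cube([40, 239, 21]);
translate([703, 317, 113]) cube([40, 239, 21]);


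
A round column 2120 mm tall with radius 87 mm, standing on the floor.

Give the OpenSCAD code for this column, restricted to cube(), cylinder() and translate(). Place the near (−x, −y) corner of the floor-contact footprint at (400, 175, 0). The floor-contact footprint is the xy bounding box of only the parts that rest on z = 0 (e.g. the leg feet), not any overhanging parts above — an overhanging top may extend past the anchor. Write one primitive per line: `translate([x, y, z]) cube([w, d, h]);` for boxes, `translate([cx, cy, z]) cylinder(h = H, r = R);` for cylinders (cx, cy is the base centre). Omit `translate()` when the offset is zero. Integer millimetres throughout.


translate([487, 262, 0]) cylinder(h = 2120, r = 87);


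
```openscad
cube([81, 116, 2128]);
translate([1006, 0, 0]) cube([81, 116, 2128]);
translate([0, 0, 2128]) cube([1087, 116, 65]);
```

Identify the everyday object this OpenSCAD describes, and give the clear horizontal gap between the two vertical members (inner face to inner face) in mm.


A door frame. The clear opening width is 925 mm.

Two 2128 mm tall posts with a header on top — a door frame. The left jamb is 81 mm wide at x = 0; the right jamb starts at x = 1006. The clear opening is 1006 − 81 = 925 mm.


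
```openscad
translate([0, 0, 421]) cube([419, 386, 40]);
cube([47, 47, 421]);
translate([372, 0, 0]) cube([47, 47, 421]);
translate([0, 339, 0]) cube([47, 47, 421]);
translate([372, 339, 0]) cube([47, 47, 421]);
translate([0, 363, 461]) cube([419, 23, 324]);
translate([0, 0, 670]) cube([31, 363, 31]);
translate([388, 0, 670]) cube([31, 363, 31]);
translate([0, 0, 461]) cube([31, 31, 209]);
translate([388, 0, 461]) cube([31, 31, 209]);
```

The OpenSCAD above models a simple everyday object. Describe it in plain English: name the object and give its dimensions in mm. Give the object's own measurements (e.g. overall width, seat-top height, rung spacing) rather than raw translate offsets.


A chair. The seat is a 419×386×40 mm slab with its top at z = 461 mm, on four 47×47 mm corner legs (flush with the seat edges, standing on z = 0). A flat backrest 23 mm thick, 324 mm tall, spans the full seat width and rises from the seat top along its +y edge, rear face flush with the rear of the seat. Two armrests of 31×31 mm section run along each side from the seat's front edge to the front of the backrest, top faces 240 mm above the seat top and outer faces flush with the seat's x-edges; a 31×31 mm post under the front of each armrest stands on the seat at the front corner.


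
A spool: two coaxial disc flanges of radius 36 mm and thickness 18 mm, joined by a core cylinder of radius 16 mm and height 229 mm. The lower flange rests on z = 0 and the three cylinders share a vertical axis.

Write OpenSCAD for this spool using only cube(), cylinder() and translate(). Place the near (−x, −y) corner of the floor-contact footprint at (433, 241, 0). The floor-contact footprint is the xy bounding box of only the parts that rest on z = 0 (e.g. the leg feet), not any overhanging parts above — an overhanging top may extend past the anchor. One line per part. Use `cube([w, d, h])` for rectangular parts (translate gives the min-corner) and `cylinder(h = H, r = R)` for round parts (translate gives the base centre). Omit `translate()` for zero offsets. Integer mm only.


translate([469, 277, 0]) cylinder(h = 18, r = 36);
translate([469, 277, 18]) cylinder(h = 229, r = 16);
translate([469, 277, 247]) cylinder(h = 18, r = 36);


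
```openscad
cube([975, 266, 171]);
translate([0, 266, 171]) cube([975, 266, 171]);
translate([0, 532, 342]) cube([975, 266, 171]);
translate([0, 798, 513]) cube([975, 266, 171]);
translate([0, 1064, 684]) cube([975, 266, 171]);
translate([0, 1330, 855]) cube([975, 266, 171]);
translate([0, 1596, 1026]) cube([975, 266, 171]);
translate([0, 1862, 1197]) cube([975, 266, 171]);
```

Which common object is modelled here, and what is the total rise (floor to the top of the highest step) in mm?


A staircase. The total rise is 1368 mm.

8 identical blocks, each offset up and back from the previous — a staircase. Each step is 171 mm tall and there are 8 of them, so the total rise is 8 × 171 = 1368 mm.


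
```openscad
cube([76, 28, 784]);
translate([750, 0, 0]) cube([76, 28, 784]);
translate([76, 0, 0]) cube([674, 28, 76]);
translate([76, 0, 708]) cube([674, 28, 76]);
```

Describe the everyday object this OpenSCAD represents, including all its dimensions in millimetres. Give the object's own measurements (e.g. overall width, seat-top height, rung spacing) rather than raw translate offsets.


A rectangular picture frame lying in the x–z plane (depth along y). The opening is 674 mm wide (x) by 632 mm tall (z), surrounded by a border 76 mm wide on all four sides. The frame is 28 mm deep and is made of two full-height vertical stiles with two horizontal rails fitted between them.


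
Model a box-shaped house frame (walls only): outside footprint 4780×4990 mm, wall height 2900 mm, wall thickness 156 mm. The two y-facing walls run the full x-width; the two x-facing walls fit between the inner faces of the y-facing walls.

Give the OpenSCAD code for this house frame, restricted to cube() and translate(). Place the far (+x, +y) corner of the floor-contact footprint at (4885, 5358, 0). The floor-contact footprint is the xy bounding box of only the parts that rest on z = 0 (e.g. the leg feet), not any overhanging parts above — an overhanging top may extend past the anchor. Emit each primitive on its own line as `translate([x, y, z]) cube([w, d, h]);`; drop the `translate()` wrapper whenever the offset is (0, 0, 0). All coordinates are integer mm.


translate([105, 368, 0]) cube([4780, 156, 2900]);
translate([105, 5202, 0]) cube([4780, 156, 2900]);
translate([105, 524, 0]) cube([156, 4678, 2900]);
translate([4729, 524, 0]) cube([156, 4678, 2900]);


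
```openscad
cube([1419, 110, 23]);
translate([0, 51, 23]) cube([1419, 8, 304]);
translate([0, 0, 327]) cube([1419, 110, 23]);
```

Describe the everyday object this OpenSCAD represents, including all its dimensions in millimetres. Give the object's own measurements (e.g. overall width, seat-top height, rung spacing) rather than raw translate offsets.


An I-beam lying along x, 1419 mm long. Overall section height 350 mm. Two flanges 110 mm wide (y) and 23 mm thick, one on the floor and one at the top; a web 8 mm thick runs between them, centred on the flange width.


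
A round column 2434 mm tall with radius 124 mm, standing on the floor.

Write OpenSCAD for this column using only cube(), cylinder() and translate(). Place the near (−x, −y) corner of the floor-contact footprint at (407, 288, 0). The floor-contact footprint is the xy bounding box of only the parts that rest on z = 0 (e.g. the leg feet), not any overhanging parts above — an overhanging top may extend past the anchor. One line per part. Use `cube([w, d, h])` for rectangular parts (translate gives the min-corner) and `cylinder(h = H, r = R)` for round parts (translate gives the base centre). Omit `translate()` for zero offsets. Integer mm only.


translate([531, 412, 0]) cylinder(h = 2434, r = 124);


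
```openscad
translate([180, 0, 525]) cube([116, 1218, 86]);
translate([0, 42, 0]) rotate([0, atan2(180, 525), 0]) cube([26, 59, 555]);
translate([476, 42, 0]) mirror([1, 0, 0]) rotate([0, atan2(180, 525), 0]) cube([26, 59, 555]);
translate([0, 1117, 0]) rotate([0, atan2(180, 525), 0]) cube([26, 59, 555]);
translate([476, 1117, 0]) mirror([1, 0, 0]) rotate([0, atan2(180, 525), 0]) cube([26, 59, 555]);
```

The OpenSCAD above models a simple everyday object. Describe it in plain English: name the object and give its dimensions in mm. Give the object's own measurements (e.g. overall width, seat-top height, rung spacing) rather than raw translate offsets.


A sawhorse. A 116×1218×86 mm beam (x, y, z) sits on two A-frame leg pairs. Each pair is two raked legs of 26×59 mm section (59 mm along y) splaying symmetrically in x. Each leg rises 525 mm vertically over 180 mm of horizontal reach and is 555 mm long along its own axis. Every leg's outer bottom edge rests on the floor and its outer top edge meets a bottom edge of the beam — the left legs (tilting toward +x) meet the beam's −x bottom edge, the right legs (their mirror images, tilting toward −x) meet its +x bottom edge — so the leg tops tuck under the beam, the beam's underside is 525 mm above the floor, and the feet are 476 mm apart outside-to-outside with the beam centred between them. The two leg pairs are set in 42 mm from either end of the beam.


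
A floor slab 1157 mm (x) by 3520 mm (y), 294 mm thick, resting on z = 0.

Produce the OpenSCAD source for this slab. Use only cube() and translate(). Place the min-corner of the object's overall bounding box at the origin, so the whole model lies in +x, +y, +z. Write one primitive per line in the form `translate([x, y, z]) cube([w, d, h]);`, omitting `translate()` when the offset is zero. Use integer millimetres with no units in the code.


cube([1157, 3520, 294]);


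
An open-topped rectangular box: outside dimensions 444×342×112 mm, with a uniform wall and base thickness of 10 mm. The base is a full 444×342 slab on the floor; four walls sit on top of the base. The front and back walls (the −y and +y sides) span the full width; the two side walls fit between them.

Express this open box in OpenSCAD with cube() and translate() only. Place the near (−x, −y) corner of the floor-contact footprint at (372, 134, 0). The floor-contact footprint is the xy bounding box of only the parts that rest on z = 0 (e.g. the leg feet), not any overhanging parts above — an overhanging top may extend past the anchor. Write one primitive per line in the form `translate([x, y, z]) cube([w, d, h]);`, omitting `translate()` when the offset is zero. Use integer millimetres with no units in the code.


translate([372, 134, 0]) cube([444, 342, 10]);
translate([372, 134, 10]) cube([444, 10, 102]);
translate([372, 466, 10]) cube([444, 10, 102]);
translate([372, 144, 10]) cube([10, 322, 102]);
translate([806, 144, 10]) cube([10, 322, 102]);


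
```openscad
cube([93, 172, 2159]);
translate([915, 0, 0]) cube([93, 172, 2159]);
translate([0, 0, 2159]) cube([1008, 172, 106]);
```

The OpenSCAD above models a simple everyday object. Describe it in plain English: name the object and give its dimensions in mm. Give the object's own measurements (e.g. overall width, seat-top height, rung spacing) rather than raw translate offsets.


A door frame. The clear opening is 822 mm wide and 2159 mm high. Two 93 mm wide jambs, 172 mm deep, stand either side of the opening from the floor to the top of the opening. A 106 mm thick head sits across the top of both jambs, spanning the full outside width of the frame.


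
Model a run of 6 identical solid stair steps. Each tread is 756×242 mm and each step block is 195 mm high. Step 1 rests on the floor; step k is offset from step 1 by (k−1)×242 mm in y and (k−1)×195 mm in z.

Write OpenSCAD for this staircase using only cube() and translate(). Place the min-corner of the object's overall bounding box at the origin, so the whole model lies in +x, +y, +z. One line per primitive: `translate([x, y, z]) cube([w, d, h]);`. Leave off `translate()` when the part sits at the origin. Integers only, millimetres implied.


cube([756, 242, 195]);
translate([0, 242, 195]) cube([756, 242, 195]);
translate([0, 484, 390]) cube([756, 242, 195]);
translate([0, 726, 585]) cube([756, 242, 195]);
translate([0, 968, 780]) cube([756, 242, 195]);
translate([0, 1210, 975]) cube([756, 242, 195]);


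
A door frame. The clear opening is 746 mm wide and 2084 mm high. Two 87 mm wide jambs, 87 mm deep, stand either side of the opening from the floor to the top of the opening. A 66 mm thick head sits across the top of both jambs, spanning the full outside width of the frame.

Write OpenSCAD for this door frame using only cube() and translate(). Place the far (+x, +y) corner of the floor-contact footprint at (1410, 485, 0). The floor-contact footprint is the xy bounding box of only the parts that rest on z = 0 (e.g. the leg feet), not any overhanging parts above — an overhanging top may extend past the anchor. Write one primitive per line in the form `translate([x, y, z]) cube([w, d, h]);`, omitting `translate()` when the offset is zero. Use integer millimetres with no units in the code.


translate([490, 398, 0]) cube([87, 87, 2084]);
translate([1323, 398, 0]) cube([87, 87, 2084]);
translate([490, 398, 2084]) cube([920, 87, 66]);


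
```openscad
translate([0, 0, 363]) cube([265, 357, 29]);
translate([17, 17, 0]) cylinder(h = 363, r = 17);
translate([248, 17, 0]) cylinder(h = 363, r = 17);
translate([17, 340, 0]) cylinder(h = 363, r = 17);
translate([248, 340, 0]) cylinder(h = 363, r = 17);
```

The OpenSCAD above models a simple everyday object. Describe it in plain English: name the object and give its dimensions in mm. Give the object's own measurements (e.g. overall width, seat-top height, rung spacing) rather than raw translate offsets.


A simple wooden stool: a rectangular seat 265 mm (x) by 357 mm (y), 29 mm thick, top face at z = 392 mm, on four round legs, each 34 mm in diameter. The legs rest on z = 0, each leg's axis is inset half a diameter from the nearest pair of seat edges (so the leg's bounding box is flush with the corner).


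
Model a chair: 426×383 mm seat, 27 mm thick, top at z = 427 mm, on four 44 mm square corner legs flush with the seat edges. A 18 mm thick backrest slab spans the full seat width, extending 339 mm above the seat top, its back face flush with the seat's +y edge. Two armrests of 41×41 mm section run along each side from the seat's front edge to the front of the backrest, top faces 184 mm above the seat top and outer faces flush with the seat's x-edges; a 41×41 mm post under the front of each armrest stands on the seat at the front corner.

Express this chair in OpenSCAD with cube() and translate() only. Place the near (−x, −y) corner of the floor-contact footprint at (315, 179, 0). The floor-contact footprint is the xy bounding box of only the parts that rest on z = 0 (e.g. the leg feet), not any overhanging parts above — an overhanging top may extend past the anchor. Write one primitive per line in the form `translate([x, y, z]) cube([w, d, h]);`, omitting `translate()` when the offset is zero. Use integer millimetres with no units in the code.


translate([315, 179, 400]) cube([426, 383, 27]);
translate([315, 179, 0]) cube([44, 44, 400]);
translate([697, 179, 0]) cube([44, 44, 400]);
translate([315, 518, 0]) cube([44, 44, 400]);
translate([697, 518, 0]) cube([44, 44, 400]);
translate([315, 544, 427]) cube([426, 18, 339]);
translate([315, 179, 570]) cube([41, 365, 41]);
translate([700, 179, 570]) cube([41, 365, 41]);
translate([315, 179, 427]) cube([41, 41, 143]);
translate([700, 179, 427]) cube([41, 41, 143]);


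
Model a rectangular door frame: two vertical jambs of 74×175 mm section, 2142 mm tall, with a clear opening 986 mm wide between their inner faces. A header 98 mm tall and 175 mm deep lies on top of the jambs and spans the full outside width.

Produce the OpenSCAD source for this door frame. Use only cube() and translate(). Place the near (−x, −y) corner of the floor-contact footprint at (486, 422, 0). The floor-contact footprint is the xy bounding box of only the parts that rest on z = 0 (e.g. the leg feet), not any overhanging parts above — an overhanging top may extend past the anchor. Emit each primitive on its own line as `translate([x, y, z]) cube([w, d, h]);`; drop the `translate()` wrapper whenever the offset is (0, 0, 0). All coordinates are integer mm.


translate([486, 422, 0]) cube([74, 175, 2142]);
translate([1546, 422, 0]) cube([74, 175, 2142]);
translate([486, 422, 2142]) cube([1134, 175, 98]);


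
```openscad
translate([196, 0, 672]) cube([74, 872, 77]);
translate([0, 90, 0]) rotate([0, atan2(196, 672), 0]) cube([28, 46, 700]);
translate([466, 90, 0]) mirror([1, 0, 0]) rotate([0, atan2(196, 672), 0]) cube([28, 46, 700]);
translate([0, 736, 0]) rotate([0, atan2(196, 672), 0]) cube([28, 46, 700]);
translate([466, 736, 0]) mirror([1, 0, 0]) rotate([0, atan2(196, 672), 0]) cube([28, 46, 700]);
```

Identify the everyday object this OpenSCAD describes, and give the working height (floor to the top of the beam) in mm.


A sawhorse. The overall height is 749 mm.

A beam across two mirrored pairs of raked legs — a sawhorse. The beam's underside is at z = 672 (matching the legs' vertical rise in atan2(196, 672)) and the beam is 77 mm tall, so its top is at 672 + 77 = 749 mm. The raked legs top out at the beam's underside, so that is the highest point.


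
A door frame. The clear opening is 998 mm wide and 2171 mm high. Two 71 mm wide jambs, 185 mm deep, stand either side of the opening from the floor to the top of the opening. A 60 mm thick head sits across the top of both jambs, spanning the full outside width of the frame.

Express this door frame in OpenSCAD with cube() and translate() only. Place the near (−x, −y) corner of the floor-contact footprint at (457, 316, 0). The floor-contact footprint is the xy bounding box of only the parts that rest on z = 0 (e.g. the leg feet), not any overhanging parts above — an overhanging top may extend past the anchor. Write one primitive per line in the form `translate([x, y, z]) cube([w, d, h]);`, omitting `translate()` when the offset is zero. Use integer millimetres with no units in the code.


translate([457, 316, 0]) cube([71, 185, 2171]);
translate([1526, 316, 0]) cube([71, 185, 2171]);
translate([457, 316, 2171]) cube([1140, 185, 60]);


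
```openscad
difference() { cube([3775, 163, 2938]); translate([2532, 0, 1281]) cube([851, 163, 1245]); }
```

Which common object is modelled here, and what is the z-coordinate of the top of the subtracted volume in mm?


A wall with a window opening. The window head height is 2526 mm.

A wall with a rectangular opening subtracted — a window. Sill at z = 1281, opening 1245 mm tall, so the head is at 1281 + 1245 = 2526 mm.


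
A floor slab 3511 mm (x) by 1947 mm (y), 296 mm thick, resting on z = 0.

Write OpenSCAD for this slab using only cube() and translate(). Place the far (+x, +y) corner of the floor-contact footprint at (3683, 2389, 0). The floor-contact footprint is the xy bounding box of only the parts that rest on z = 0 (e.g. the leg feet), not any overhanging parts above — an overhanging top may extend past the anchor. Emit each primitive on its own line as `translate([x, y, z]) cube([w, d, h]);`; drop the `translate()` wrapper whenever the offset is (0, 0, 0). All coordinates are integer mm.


translate([172, 442, 0]) cube([3511, 1947, 296]);


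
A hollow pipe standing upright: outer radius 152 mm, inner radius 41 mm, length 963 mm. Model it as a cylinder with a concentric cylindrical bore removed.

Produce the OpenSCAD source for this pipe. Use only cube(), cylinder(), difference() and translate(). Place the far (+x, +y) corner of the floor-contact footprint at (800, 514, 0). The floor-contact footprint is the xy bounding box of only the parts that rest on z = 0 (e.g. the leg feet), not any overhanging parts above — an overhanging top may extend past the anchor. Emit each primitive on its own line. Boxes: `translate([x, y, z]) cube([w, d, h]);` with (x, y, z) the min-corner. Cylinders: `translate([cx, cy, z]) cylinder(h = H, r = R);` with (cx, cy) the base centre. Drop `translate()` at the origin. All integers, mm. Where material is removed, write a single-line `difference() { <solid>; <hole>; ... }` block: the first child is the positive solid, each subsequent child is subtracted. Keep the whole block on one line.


difference() { translate([648, 362, 0]) cylinder(h = 963, r = 152); translate([648, 362, 0]) cylinder(h = 963, r = 41); }


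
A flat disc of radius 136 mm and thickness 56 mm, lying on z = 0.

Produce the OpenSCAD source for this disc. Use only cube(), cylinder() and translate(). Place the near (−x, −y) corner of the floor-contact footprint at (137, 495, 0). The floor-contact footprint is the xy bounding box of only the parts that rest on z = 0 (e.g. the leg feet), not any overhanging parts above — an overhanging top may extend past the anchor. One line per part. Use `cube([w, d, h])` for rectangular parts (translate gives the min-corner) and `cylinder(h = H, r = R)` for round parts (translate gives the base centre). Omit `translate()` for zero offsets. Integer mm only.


translate([273, 631, 0]) cylinder(h = 56, r = 136);


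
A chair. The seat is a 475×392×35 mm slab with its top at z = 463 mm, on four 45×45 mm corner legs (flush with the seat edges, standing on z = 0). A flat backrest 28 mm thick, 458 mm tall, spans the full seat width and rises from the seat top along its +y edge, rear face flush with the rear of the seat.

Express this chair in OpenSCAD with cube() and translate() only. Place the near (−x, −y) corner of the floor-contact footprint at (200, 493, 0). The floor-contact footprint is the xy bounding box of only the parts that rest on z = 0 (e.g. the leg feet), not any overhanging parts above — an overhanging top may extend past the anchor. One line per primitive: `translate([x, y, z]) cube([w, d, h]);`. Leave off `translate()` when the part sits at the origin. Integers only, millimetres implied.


translate([200, 493, 428]) cube([475, 392, 35]);
translate([200, 493, 0]) cube([45, 45, 428]);
translate([630, 493, 0]) cube([45, 45, 428]);
translate([200, 840, 0]) cube([45, 45, 428]);
translate([630, 840, 0]) cube([45, 45, 428]);
translate([200, 857, 463]) cube([475, 28, 458]);


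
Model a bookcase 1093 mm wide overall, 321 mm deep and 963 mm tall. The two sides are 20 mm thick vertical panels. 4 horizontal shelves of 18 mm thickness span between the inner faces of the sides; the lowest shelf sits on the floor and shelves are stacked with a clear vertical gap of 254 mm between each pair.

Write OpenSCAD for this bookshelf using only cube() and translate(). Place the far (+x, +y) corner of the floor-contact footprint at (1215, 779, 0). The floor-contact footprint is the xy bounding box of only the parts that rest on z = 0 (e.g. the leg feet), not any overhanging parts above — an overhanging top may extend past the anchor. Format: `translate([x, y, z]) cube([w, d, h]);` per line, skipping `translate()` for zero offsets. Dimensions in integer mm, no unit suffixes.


translate([122, 458, 0]) cube([20, 321, 963]);
translate([1195, 458, 0]) cube([20, 321, 963]);
translate([142, 458, 0]) cube([1053, 321, 18]);
translate([142, 458, 272]) cube([1053, 321, 18]);
translate([142, 458, 544]) cube([1053, 321, 18]);
translate([142, 458, 816]) cube([1053, 321, 18]);


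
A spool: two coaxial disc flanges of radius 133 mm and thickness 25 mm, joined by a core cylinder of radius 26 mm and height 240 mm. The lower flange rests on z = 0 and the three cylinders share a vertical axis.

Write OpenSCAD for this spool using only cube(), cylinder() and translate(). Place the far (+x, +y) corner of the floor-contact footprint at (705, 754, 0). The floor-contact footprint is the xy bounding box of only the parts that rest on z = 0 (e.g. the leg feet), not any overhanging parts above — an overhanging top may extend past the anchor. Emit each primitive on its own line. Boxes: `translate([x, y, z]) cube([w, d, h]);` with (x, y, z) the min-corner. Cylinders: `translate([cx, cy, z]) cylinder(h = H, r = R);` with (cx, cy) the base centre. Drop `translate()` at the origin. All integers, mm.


translate([572, 621, 0]) cylinder(h = 25, r = 133);
translate([572, 621, 25]) cylinder(h = 240, r = 26);
translate([572, 621, 265]) cylinder(h = 25, r = 133);


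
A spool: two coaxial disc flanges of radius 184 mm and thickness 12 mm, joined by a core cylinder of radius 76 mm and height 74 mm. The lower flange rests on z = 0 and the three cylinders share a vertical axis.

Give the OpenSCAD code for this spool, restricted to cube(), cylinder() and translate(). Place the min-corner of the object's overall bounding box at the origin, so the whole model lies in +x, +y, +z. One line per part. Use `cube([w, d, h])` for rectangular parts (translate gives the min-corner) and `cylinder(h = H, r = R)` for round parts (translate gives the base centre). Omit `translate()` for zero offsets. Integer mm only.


translate([184, 184, 0]) cylinder(h = 12, r = 184);
translate([184, 184, 12]) cylinder(h = 74, r = 76);
translate([184, 184, 86]) cylinder(h = 12, r = 184);


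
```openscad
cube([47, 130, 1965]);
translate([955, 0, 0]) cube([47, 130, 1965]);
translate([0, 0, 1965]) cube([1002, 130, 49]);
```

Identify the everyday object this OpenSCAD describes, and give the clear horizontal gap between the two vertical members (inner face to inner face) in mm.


A door frame. The clear opening width is 908 mm.

Two 1965 mm tall posts with a header on top — a door frame. The left jamb is 47 mm wide at x = 0; the right jamb starts at x = 955. The clear opening is 955 − 47 = 908 mm.


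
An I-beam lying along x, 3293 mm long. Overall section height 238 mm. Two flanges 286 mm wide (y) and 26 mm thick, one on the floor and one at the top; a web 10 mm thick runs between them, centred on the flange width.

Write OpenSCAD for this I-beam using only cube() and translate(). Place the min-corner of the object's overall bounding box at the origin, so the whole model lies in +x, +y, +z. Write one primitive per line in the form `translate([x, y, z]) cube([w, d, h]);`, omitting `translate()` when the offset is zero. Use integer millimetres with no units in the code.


cube([3293, 286, 26]);
translate([0, 138, 26]) cube([3293, 10, 186]);
translate([0, 0, 212]) cube([3293, 286, 26]);


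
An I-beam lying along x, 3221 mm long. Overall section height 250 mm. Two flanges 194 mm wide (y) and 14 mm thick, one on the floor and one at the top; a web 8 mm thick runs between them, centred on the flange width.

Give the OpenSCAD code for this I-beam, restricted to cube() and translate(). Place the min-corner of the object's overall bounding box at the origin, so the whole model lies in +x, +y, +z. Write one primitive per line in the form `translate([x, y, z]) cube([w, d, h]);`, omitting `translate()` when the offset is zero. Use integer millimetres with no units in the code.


cube([3221, 194, 14]);
translate([0, 93, 14]) cube([3221, 8, 222]);
translate([0, 0, 236]) cube([3221, 194, 14]);


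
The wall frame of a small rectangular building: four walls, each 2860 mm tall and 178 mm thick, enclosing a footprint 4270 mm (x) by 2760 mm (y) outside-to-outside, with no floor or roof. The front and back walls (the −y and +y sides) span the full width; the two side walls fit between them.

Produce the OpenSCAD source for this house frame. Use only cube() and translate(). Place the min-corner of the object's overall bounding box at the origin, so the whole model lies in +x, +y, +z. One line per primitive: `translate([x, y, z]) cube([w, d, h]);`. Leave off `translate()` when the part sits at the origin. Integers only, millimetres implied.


cube([4270, 178, 2860]);
translate([0, 2582, 0]) cube([4270, 178, 2860]);
translate([0, 178, 0]) cube([178, 2404, 2860]);
translate([4092, 178, 0]) cube([178, 2404, 2860]);


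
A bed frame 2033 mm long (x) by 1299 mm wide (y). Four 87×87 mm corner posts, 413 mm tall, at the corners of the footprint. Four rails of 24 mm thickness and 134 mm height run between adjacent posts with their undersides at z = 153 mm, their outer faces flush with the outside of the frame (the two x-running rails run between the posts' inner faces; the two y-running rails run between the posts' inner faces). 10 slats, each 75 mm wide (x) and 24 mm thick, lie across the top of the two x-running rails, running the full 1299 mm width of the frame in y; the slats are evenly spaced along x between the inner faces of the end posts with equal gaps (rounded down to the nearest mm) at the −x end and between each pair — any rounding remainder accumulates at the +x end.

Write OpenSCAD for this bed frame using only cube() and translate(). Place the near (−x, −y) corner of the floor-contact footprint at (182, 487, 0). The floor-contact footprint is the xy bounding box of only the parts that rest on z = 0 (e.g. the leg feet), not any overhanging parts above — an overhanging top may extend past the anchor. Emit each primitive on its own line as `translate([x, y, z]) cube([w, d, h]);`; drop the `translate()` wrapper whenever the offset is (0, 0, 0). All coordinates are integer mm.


// slat z = rail_z + rail_h = 153 + 134 = 287
// slat gap = ⌊(1859 − 10·75) / 11⌋ = 100
translate([182, 487, 0]) cube([87, 87, 413]);
translate([182, 1699, 0]) cube([87, 87, 413]);
translate([2128, 487, 0]) cube([87, 87, 413]);
translate([2128, 1699, 0]) cube([87, 87, 413]);
translate([269, 487, 153]) cube([1859, 24, 134]);
translate([269, 1762, 153]) cube([1859, 24, 134]);
translate([182, 574, 153]) cube([24, 1125, 134]);
translate([2191, 574, 153]) cube([24, 1125, 134]);
translate([369, 487, 287]) cube([75, 1299, 24]);
translate([544, 487, 287]) cube([75, 1299, 24]);
translate([719, 487, 287]) cube([75, 1299, 24]);
translate([894, 487, 287]) cube([75, 1299, 24]);
translate([1069, 487, 287]) cube([75, 1299, 24]);
translate([1244, 487, 287]) cube([75, 1299, 24]);
translate([1419, 487, 287]) cube([75, 1299, 24]);
translate([1594, 487, 287]) cube([75, 1299, 24]);
translate([1769, 487, 287]) cube([75, 1299, 24]);
translate([1944, 487, 287]) cube([75, 1299, 24]);
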